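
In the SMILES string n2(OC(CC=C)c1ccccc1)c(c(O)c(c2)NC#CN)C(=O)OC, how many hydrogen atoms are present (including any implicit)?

Hydrogens are implicit in SMILES; fill each atom to its normal valence:
  6 × C (aromatic): 1 H each → 6
  4 × C (aromatic): no H
  3 × C: no H
  3 × O: no H
  2 × C: 2 H each → 4
  2 × C: 1 H each → 2
  1 × C: 3 H
  1 × N: 2 H
  1 × N: 1 H
  1 × N (aromatic): no H
  1 × O: 1 H
  Total hydrogens = 19.

19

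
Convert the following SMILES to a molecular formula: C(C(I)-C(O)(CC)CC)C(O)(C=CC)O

Heavy atoms from the SMILES: 11 C, 1 I, 3 O.
Implicit hydrogens by atom environment:
  3 × C: 3 H each → 9
  3 × C: 2 H each → 6
  3 × C: 1 H each → 3
  3 × O: 1 H each → 3
  2 × C: no H
  1 × I: no H
  Total hydrogens = 21.
Molecular formula: C11H21IO3

C11H21IO3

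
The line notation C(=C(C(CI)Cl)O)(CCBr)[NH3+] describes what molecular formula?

Heavy atoms from the SMILES: 1 Br, 6 C, 1 Cl, 1 I, 1 N, 1 O.
Implicit hydrogens by atom environment:
  3 × C: 2 H each → 6
  2 × C: no H
  1 × Br: no H
  1 × C: 1 H
  1 × Cl: no H
  1 × I: no H
  1 × N (charge +1): 3 H
  1 × O: 1 H
  Total hydrogens = 11.
Net charge +1.
Molecular formula: C6H11BrClINO+

C6H11BrClINO+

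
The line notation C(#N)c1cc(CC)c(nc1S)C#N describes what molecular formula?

Heavy atoms from the SMILES: 9 C, 3 N, 1 S.
Implicit hydrogens by atom environment:
  4 × C (aromatic): no H
  2 × C: no H
  2 × N: no H
  1 × C: 3 H
  1 × C: 2 H
  1 × C (aromatic): 1 H
  1 × N (aromatic): no H
  1 × S: 1 H
  Total hydrogens = 7.
Molecular formula: C9H7N3S

C9H7N3S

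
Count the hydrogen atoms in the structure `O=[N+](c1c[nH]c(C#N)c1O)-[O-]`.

3

Hydrogens are implicit in SMILES; fill each atom to its normal valence:
  3 × C (aromatic): no H
  1 × C (aromatic): 1 H
  1 × C: no H
  1 × N (aromatic): 1 H
  1 × N: no H
  1 × N (charge +1): no H
  1 × O: 1 H
  1 × O: no H
  1 × O (charge -1): no H
  Total hydrogens = 3.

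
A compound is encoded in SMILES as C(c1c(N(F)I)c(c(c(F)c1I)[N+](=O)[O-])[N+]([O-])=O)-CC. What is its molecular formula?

C9H7F2I2N3O4

Heavy atoms from the SMILES: 9 C, 2 F, 2 I, 3 N, 4 O.
Implicit hydrogens by atom environment:
  6 × C (aromatic): no H
  2 × C: 2 H each → 4
  2 × F: no H
  2 × I: no H
  2 × N (charge +1): no H
  2 × O: no H
  2 × O (charge -1): no H
  1 × C: 3 H
  1 × N: no H
  Total hydrogens = 7.
Molecular formula: C9H7F2I2N3O4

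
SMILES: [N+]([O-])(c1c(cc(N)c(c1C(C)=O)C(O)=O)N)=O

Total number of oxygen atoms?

5

The symbol for oxygen appears 5 times in the SMILES.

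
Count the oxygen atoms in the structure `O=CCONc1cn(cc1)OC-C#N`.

The symbol for oxygen appears 3 times in the SMILES.

3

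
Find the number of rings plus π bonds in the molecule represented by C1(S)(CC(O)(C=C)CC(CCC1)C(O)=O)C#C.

5

Molecular formula from the SMILES: C13H18O3S.
DoU = (2C + 2 + N − H − X)/2 = (2·13 + 2 + 0 − 18 − 0)/2 = 10/2 = 5.
(Structurally: 1 ring(s) + 4 π bond(s) = 5.)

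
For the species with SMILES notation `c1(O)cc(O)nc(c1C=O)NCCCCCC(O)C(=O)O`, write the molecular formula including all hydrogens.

C13H18N2O6

Heavy atoms from the SMILES: 13 C, 2 N, 6 O.
Implicit hydrogens by atom environment:
  5 × C: 2 H each → 10
  4 × C (aromatic): no H
  4 × O: 1 H each → 4
  2 × C: 1 H each → 2
  2 × O: no H
  1 × C (aromatic): 1 H
  1 × C: no H
  1 × N: 1 H
  1 × N (aromatic): no H
  Total hydrogens = 18.
Molecular formula: C13H18N2O6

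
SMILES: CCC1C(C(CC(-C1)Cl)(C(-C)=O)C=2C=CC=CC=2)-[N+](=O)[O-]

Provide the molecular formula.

C16H20ClNO3

Heavy atoms from the SMILES: 16 C, 1 Cl, 1 N, 3 O.
Implicit hydrogens by atom environment:
  5 × C (aromatic): 1 H each → 5
  3 × C: 2 H each → 6
  3 × C: 1 H each → 3
  2 × C: 3 H each → 6
  2 × C: no H
  2 × O: no H
  1 × C (aromatic): no H
  1 × Cl: no H
  1 × N (charge +1): no H
  1 × O (charge -1): no H
  Total hydrogens = 20.
Molecular formula: C16H20ClNO3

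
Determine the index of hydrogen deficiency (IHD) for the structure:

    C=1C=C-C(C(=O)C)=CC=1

Molecular formula from the SMILES: C8H8O.
DoU = (2C + 2 + N − H − X)/2 = (2·8 + 2 + 0 − 8 − 0)/2 = 10/2 = 5.
(Structurally: 1 ring(s) + 4 π bond(s) = 5.)

5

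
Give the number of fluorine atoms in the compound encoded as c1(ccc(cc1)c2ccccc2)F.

1

The symbol for fluorine appears 1 time in the SMILES.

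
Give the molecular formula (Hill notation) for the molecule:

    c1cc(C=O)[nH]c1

C5H5NO

Heavy atoms from the SMILES: 5 C, 1 N, 1 O.
Implicit hydrogens by atom environment:
  3 × C (aromatic): 1 H each → 3
  1 × C: 1 H
  1 × C (aromatic): no H
  1 × N (aromatic): 1 H
  1 × O: no H
  Total hydrogens = 5.
Molecular formula: C5H5NO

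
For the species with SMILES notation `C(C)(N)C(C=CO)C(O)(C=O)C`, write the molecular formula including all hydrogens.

Heavy atoms from the SMILES: 8 C, 1 N, 3 O.
Implicit hydrogens by atom environment:
  5 × C: 1 H each → 5
  2 × C: 3 H each → 6
  2 × O: 1 H each → 2
  1 × C: no H
  1 × N: 2 H
  1 × O: no H
  Total hydrogens = 15.
Molecular formula: C8H15NO3

C8H15NO3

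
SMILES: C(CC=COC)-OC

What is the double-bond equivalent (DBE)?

Molecular formula from the SMILES: C6H12O2.
DoU = (2C + 2 + N − H − X)/2 = (2·6 + 2 + 0 − 12 − 0)/2 = 2/2 = 1.
(Structurally: 0 ring(s) + 1 π bond(s) = 1.)

1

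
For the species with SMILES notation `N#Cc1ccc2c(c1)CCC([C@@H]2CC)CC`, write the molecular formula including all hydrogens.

C15H19N

Heavy atoms from the SMILES: 15 C, 1 N.
Implicit hydrogens by atom environment:
  4 × C: 2 H each → 8
  3 × C (aromatic): 1 H each → 3
  3 × C (aromatic): no H
  2 × C: 3 H each → 6
  2 × C: 1 H each → 2
  1 × C: no H
  1 × N: no H
  Total hydrogens = 19.
Molecular formula: C15H19N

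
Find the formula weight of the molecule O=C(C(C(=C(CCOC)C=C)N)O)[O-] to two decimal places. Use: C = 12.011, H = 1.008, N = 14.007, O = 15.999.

Molecular formula: C9H14NO4-.
M = 9×12.011 + 14×1.008 + 1×14.007 + 4×15.999 = 200.21 g/mol.

200.21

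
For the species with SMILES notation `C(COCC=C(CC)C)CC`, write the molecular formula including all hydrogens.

Heavy atoms from the SMILES: 10 C, 1 O.
Implicit hydrogens by atom environment:
  5 × C: 2 H each → 10
  3 × C: 3 H each → 9
  1 × C: 1 H
  1 × C: no H
  1 × O: no H
  Total hydrogens = 20.
Molecular formula: C10H20O

C10H20O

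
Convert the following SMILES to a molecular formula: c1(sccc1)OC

Heavy atoms from the SMILES: 5 C, 1 O, 1 S.
Implicit hydrogens by atom environment:
  3 × C (aromatic): 1 H each → 3
  1 × C: 3 H
  1 × C (aromatic): no H
  1 × O: no H
  1 × S (aromatic): no H
  Total hydrogens = 6.
Molecular formula: C5H6OS

C5H6OS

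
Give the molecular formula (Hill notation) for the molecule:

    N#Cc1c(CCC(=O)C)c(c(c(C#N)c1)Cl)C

Heavy atoms from the SMILES: 13 C, 1 Cl, 2 N, 1 O.
Implicit hydrogens by atom environment:
  5 × C (aromatic): no H
  3 × C: no H
  2 × C: 3 H each → 6
  2 × C: 2 H each → 4
  2 × N: no H
  1 × C (aromatic): 1 H
  1 × Cl: no H
  1 × O: no H
  Total hydrogens = 11.
Molecular formula: C13H11ClN2O

C13H11ClN2O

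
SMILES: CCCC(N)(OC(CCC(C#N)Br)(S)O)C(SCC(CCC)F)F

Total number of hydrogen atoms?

27

Hydrogens are implicit in SMILES; fill each atom to its normal valence:
  7 × C: 2 H each → 14
  3 × C: 1 H each → 3
  3 × C: no H
  2 × C: 3 H each → 6
  2 × F: no H
  1 × Br: no H
  1 × N: 2 H
  1 × N: no H
  1 × O: 1 H
  1 × O: no H
  1 × S: 1 H
  1 × S: no H
  Total hydrogens = 27.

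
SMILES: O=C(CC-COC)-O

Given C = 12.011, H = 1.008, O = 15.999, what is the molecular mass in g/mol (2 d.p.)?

Molecular formula: C5H10O3.
M = 5×12.011 + 10×1.008 + 3×15.999 = 118.13 g/mol.

118.13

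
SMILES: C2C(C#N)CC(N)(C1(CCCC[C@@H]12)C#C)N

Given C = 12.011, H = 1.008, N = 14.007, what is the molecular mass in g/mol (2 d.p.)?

217.32

Molecular formula: C13H19N3.
M = 13×12.011 + 19×1.008 + 3×14.007 = 217.32 g/mol.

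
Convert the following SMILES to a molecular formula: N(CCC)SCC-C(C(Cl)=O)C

C8H16ClNOS

Heavy atoms from the SMILES: 8 C, 1 Cl, 1 N, 1 O, 1 S.
Implicit hydrogens by atom environment:
  4 × C: 2 H each → 8
  2 × C: 3 H each → 6
  1 × C: 1 H
  1 × C: no H
  1 × Cl: no H
  1 × N: 1 H
  1 × O: no H
  1 × S: no H
  Total hydrogens = 16.
Molecular formula: C8H16ClNOS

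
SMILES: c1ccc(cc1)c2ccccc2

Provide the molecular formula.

C12H10

Heavy atoms from the SMILES: 12 C.
Implicit hydrogens by atom environment:
  10 × C (aromatic): 1 H each → 10
  2 × C (aromatic): no H
  Total hydrogens = 10.
Molecular formula: C12H10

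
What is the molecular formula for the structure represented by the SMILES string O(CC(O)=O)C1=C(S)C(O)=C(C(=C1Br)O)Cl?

C8H6BrClO5S

Heavy atoms from the SMILES: 1 Br, 8 C, 1 Cl, 5 O, 1 S.
Implicit hydrogens by atom environment:
  6 × C (aromatic): no H
  3 × O: 1 H each → 3
  2 × O: no H
  1 × Br: no H
  1 × C: 2 H
  1 × C: no H
  1 × Cl: no H
  1 × S: 1 H
  Total hydrogens = 6.
Molecular formula: C8H6BrClO5S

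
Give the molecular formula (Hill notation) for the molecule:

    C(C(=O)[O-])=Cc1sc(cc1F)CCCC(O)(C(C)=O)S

C13H14FO4S2-

Heavy atoms from the SMILES: 13 C, 1 F, 4 O, 2 S.
Implicit hydrogens by atom environment:
  3 × C: 2 H each → 6
  3 × C (aromatic): no H
  3 × C: no H
  2 × C: 1 H each → 2
  2 × O: no H
  1 × C: 3 H
  1 × C (aromatic): 1 H
  1 × F: no H
  1 × O: 1 H
  1 × O (charge -1): no H
  1 × S: 1 H
  1 × S (aromatic): no H
  Total hydrogens = 14.
Net charge -1.
Molecular formula: C13H14FO4S2-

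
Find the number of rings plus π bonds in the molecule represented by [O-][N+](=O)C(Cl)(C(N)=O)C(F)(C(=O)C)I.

Molecular formula from the SMILES: C5H5ClFIN2O4.
DoU = (2C + 2 + N − H − X)/2 = (2·5 + 2 + 2 − 5 − 3)/2 = 6/2 = 3.
(Structurally: 0 ring(s) + 3 π bond(s) = 3.)

3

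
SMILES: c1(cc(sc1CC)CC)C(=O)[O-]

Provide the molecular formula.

Heavy atoms from the SMILES: 9 C, 2 O, 1 S.
Implicit hydrogens by atom environment:
  3 × C (aromatic): no H
  2 × C: 3 H each → 6
  2 × C: 2 H each → 4
  1 × C (aromatic): 1 H
  1 × C: no H
  1 × O: no H
  1 × O (charge -1): no H
  1 × S (aromatic): no H
  Total hydrogens = 11.
Net charge -1.
Molecular formula: C9H11O2S-

C9H11O2S-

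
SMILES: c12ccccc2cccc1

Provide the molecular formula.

C10H8

Heavy atoms from the SMILES: 10 C.
Implicit hydrogens by atom environment:
  8 × C (aromatic): 1 H each → 8
  2 × C (aromatic): no H
  Total hydrogens = 8.
Molecular formula: C10H8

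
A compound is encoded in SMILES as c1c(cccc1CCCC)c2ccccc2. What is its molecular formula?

C16H18

Heavy atoms from the SMILES: 16 C.
Implicit hydrogens by atom environment:
  9 × C (aromatic): 1 H each → 9
  3 × C: 2 H each → 6
  3 × C (aromatic): no H
  1 × C: 3 H
  Total hydrogens = 18.
Molecular formula: C16H18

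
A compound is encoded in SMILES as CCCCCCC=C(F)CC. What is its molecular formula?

C10H19F

Heavy atoms from the SMILES: 10 C, 1 F.
Implicit hydrogens by atom environment:
  6 × C: 2 H each → 12
  2 × C: 3 H each → 6
  1 × C: 1 H
  1 × C: no H
  1 × F: no H
  Total hydrogens = 19.
Molecular formula: C10H19F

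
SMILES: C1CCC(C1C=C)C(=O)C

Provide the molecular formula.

C9H14O

Heavy atoms from the SMILES: 9 C, 1 O.
Implicit hydrogens by atom environment:
  4 × C: 2 H each → 8
  3 × C: 1 H each → 3
  1 × C: 3 H
  1 × C: no H
  1 × O: no H
  Total hydrogens = 14.
Molecular formula: C9H14O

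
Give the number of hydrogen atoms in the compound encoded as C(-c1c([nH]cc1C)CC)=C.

Hydrogens are implicit in SMILES; fill each atom to its normal valence:
  3 × C (aromatic): no H
  2 × C: 3 H each → 6
  2 × C: 2 H each → 4
  1 × C (aromatic): 1 H
  1 × C: 1 H
  1 × N (aromatic): 1 H
  Total hydrogens = 13.

13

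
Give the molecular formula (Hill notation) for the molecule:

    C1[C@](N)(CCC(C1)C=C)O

Heavy atoms from the SMILES: 8 C, 1 N, 1 O.
Implicit hydrogens by atom environment:
  5 × C: 2 H each → 10
  2 × C: 1 H each → 2
  1 × C: no H
  1 × N: 2 H
  1 × O: 1 H
  Total hydrogens = 15.
Molecular formula: C8H15NO

C8H15NO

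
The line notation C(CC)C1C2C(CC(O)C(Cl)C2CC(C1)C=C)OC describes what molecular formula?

C16H27ClO2

Heavy atoms from the SMILES: 16 C, 1 Cl, 2 O.
Implicit hydrogens by atom environment:
  8 × C: 1 H each → 8
  6 × C: 2 H each → 12
  2 × C: 3 H each → 6
  1 × Cl: no H
  1 × O: 1 H
  1 × O: no H
  Total hydrogens = 27.
Molecular formula: C16H27ClO2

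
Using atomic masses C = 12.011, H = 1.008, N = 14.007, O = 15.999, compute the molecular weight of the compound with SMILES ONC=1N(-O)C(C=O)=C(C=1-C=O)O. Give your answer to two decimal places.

Molecular formula: C6H6N2O5.
M = 6×12.011 + 6×1.008 + 2×14.007 + 5×15.999 = 186.12 g/mol.

186.12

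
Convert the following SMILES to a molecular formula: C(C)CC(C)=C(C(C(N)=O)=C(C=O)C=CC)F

Heavy atoms from the SMILES: 13 C, 1 F, 1 N, 2 O.
Implicit hydrogens by atom environment:
  5 × C: no H
  3 × C: 3 H each → 9
  3 × C: 1 H each → 3
  2 × C: 2 H each → 4
  2 × O: no H
  1 × F: no H
  1 × N: 2 H
  Total hydrogens = 18.
Molecular formula: C13H18FNO2

C13H18FNO2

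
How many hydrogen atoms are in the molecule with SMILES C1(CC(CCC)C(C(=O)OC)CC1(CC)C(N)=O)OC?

Hydrogens are implicit in SMILES; fill each atom to its normal valence:
  5 × C: 2 H each → 10
  4 × C: 3 H each → 12
  4 × O: no H
  3 × C: 1 H each → 3
  3 × C: no H
  1 × N: 2 H
  Total hydrogens = 27.

27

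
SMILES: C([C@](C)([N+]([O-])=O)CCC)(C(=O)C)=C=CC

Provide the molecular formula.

Heavy atoms from the SMILES: 11 C, 1 N, 3 O.
Implicit hydrogens by atom environment:
  4 × C: 3 H each → 12
  4 × C: no H
  2 × C: 2 H each → 4
  2 × O: no H
  1 × C: 1 H
  1 × N (charge +1): no H
  1 × O (charge -1): no H
  Total hydrogens = 17.
Molecular formula: C11H17NO3

C11H17NO3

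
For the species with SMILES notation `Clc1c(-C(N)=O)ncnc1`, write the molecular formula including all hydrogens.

C5H4ClN3O

Heavy atoms from the SMILES: 5 C, 1 Cl, 3 N, 1 O.
Implicit hydrogens by atom environment:
  2 × C (aromatic): 1 H each → 2
  2 × C (aromatic): no H
  2 × N (aromatic): no H
  1 × C: no H
  1 × Cl: no H
  1 × N: 2 H
  1 × O: no H
  Total hydrogens = 4.
Molecular formula: C5H4ClN3O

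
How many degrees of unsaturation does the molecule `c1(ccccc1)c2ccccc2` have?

8

Molecular formula from the SMILES: C12H10.
DoU = (2C + 2 + N − H − X)/2 = (2·12 + 2 + 0 − 10 − 0)/2 = 16/2 = 8.
(Structurally: 2 ring(s) + 6 π bond(s) = 8.)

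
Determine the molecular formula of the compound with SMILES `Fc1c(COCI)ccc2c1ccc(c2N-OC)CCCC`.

Heavy atoms from the SMILES: 17 C, 1 F, 1 I, 1 N, 2 O.
Implicit hydrogens by atom environment:
  6 × C (aromatic): no H
  5 × C: 2 H each → 10
  4 × C (aromatic): 1 H each → 4
  2 × C: 3 H each → 6
  2 × O: no H
  1 × F: no H
  1 × I: no H
  1 × N: 1 H
  Total hydrogens = 21.
Molecular formula: C17H21FINO2

C17H21FINO2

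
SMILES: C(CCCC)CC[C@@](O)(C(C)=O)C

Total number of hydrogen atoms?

Hydrogens are implicit in SMILES; fill each atom to its normal valence:
  6 × C: 2 H each → 12
  3 × C: 3 H each → 9
  2 × C: no H
  1 × O: 1 H
  1 × O: no H
  Total hydrogens = 22.

22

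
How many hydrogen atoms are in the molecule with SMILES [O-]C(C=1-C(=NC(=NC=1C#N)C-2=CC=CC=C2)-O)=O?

6

Hydrogens are implicit in SMILES; fill each atom to its normal valence:
  5 × C (aromatic): 1 H each → 5
  5 × C (aromatic): no H
  2 × C: no H
  2 × N (aromatic): no H
  1 × N: no H
  1 × O: 1 H
  1 × O: no H
  1 × O (charge -1): no H
  Total hydrogens = 6.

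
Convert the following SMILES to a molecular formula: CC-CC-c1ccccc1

Heavy atoms from the SMILES: 10 C.
Implicit hydrogens by atom environment:
  5 × C (aromatic): 1 H each → 5
  3 × C: 2 H each → 6
  1 × C: 3 H
  1 × C (aromatic): no H
  Total hydrogens = 14.
Molecular formula: C10H14

C10H14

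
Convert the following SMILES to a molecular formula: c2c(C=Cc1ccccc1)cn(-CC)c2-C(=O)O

C15H15NO2

Heavy atoms from the SMILES: 15 C, 1 N, 2 O.
Implicit hydrogens by atom environment:
  7 × C (aromatic): 1 H each → 7
  3 × C (aromatic): no H
  2 × C: 1 H each → 2
  1 × C: 3 H
  1 × C: 2 H
  1 × C: no H
  1 × N (aromatic): no H
  1 × O: 1 H
  1 × O: no H
  Total hydrogens = 15.
Molecular formula: C15H15NO2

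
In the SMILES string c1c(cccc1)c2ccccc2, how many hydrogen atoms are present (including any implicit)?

Hydrogens are implicit in SMILES; fill each atom to its normal valence:
  10 × C (aromatic): 1 H each → 10
  2 × C (aromatic): no H
  Total hydrogens = 10.

10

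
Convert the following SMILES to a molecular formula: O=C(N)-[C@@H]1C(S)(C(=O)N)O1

Heavy atoms from the SMILES: 4 C, 2 N, 3 O, 1 S.
Implicit hydrogens by atom environment:
  3 × C: no H
  3 × O: no H
  2 × N: 2 H each → 4
  1 × C: 1 H
  1 × S: 1 H
  Total hydrogens = 6.
Molecular formula: C4H6N2O3S

C4H6N2O3S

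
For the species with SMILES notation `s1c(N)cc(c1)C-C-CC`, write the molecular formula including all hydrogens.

Heavy atoms from the SMILES: 8 C, 1 N, 1 S.
Implicit hydrogens by atom environment:
  3 × C: 2 H each → 6
  2 × C (aromatic): 1 H each → 2
  2 × C (aromatic): no H
  1 × C: 3 H
  1 × N: 2 H
  1 × S (aromatic): no H
  Total hydrogens = 13.
Molecular formula: C8H13NS

C8H13NS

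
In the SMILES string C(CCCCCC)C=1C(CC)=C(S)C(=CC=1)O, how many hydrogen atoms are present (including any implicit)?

Hydrogens are implicit in SMILES; fill each atom to its normal valence:
  7 × C: 2 H each → 14
  4 × C (aromatic): no H
  2 × C: 3 H each → 6
  2 × C (aromatic): 1 H each → 2
  1 × O: 1 H
  1 × S: 1 H
  Total hydrogens = 24.

24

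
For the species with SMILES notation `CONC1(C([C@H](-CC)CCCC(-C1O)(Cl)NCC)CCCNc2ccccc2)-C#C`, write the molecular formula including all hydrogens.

C24H38ClN3O2

Heavy atoms from the SMILES: 24 C, 1 Cl, 3 N, 2 O.
Implicit hydrogens by atom environment:
  8 × C: 2 H each → 16
  5 × C (aromatic): 1 H each → 5
  4 × C: 1 H each → 4
  3 × C: 3 H each → 9
  3 × C: no H
  3 × N: 1 H each → 3
  1 × C (aromatic): no H
  1 × Cl: no H
  1 × O: 1 H
  1 × O: no H
  Total hydrogens = 38.
Molecular formula: C24H38ClN3O2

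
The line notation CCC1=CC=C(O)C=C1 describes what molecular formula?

C8H10O

Heavy atoms from the SMILES: 8 C, 1 O.
Implicit hydrogens by atom environment:
  4 × C (aromatic): 1 H each → 4
  2 × C (aromatic): no H
  1 × C: 3 H
  1 × C: 2 H
  1 × O: 1 H
  Total hydrogens = 10.
Molecular formula: C8H10O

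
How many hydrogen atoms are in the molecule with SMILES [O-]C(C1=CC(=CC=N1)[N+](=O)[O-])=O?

Hydrogens are implicit in SMILES; fill each atom to its normal valence:
  3 × C (aromatic): 1 H each → 3
  2 × C (aromatic): no H
  2 × O: no H
  2 × O (charge -1): no H
  1 × C: no H
  1 × N (aromatic): no H
  1 × N (charge +1): no H
  Total hydrogens = 3.

3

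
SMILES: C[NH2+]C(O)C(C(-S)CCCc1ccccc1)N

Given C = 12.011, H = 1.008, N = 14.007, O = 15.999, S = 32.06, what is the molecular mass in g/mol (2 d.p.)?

255.40

Molecular formula: C13H23N2OS+.
M = 13×12.011 + 23×1.008 + 2×14.007 + 1×15.999 + 1×32.06 = 255.40 g/mol.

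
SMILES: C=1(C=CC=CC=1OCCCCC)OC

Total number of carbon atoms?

12

The symbol for carbon appears 12 times in the SMILES.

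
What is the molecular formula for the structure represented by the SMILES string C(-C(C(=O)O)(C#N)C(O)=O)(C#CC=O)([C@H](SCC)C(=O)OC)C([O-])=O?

C14H12NO9S-

Heavy atoms from the SMILES: 14 C, 1 N, 9 O, 1 S.
Implicit hydrogens by atom environment:
  9 × C: no H
  6 × O: no H
  2 × C: 3 H each → 6
  2 × C: 1 H each → 2
  2 × O: 1 H each → 2
  1 × C: 2 H
  1 × N: no H
  1 × O (charge -1): no H
  1 × S: no H
  Total hydrogens = 12.
Net charge -1.
Molecular formula: C14H12NO9S-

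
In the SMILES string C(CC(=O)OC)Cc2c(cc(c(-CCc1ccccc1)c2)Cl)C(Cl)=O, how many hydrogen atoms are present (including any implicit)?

Hydrogens are implicit in SMILES; fill each atom to its normal valence:
  7 × C (aromatic): 1 H each → 7
  5 × C: 2 H each → 10
  5 × C (aromatic): no H
  3 × O: no H
  2 × C: no H
  2 × Cl: no H
  1 × C: 3 H
  Total hydrogens = 20.

20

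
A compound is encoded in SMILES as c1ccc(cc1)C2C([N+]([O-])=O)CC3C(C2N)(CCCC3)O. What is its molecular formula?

C16H22N2O3

Heavy atoms from the SMILES: 16 C, 2 N, 3 O.
Implicit hydrogens by atom environment:
  5 × C: 2 H each → 10
  5 × C (aromatic): 1 H each → 5
  4 × C: 1 H each → 4
  1 × C: no H
  1 × C (aromatic): no H
  1 × N: 2 H
  1 × N (charge +1): no H
  1 × O: 1 H
  1 × O: no H
  1 × O (charge -1): no H
  Total hydrogens = 22.
Molecular formula: C16H22N2O3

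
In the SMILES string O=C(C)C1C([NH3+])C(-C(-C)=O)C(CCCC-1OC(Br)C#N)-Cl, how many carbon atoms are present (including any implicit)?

The symbol for carbon appears 14 times in the SMILES. (Cl is a single chlorine, not C + l.)

14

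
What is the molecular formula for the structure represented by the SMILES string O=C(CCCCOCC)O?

C7H14O3

Heavy atoms from the SMILES: 7 C, 3 O.
Implicit hydrogens by atom environment:
  5 × C: 2 H each → 10
  2 × O: no H
  1 × C: 3 H
  1 × C: no H
  1 × O: 1 H
  Total hydrogens = 14.
Molecular formula: C7H14O3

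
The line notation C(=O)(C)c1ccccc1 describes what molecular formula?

Heavy atoms from the SMILES: 8 C, 1 O.
Implicit hydrogens by atom environment:
  5 × C (aromatic): 1 H each → 5
  1 × C: 3 H
  1 × C (aromatic): no H
  1 × C: no H
  1 × O: no H
  Total hydrogens = 8.
Molecular formula: C8H8O

C8H8O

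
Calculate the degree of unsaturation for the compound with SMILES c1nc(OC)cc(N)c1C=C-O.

5

Molecular formula from the SMILES: C8H10N2O2.
DoU = (2C + 2 + N − H − X)/2 = (2·8 + 2 + 2 − 10 − 0)/2 = 10/2 = 5.
(Structurally: 1 ring(s) + 4 π bond(s) = 5.)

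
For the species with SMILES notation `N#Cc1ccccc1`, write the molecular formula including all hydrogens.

Heavy atoms from the SMILES: 7 C, 1 N.
Implicit hydrogens by atom environment:
  5 × C (aromatic): 1 H each → 5
  1 × C (aromatic): no H
  1 × C: no H
  1 × N: no H
  Total hydrogens = 5.
Molecular formula: C7H5N

C7H5N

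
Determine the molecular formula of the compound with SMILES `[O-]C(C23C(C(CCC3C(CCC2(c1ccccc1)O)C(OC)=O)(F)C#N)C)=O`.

C21H23FNO5-

Heavy atoms from the SMILES: 21 C, 1 F, 1 N, 5 O.
Implicit hydrogens by atom environment:
  6 × C: no H
  5 × C (aromatic): 1 H each → 5
  4 × C: 2 H each → 8
  3 × C: 1 H each → 3
  3 × O: no H
  2 × C: 3 H each → 6
  1 × C (aromatic): no H
  1 × F: no H
  1 × N: no H
  1 × O: 1 H
  1 × O (charge -1): no H
  Total hydrogens = 23.
Net charge -1.
Molecular formula: C21H23FNO5-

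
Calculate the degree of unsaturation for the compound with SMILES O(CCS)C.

0

Molecular formula from the SMILES: C3H8OS.
DoU = (2C + 2 + N − H − X)/2 = (2·3 + 2 + 0 − 8 − 0)/2 = 0/2 = 0.
(Structurally: 0 ring(s) + 0 π bond(s) = 0.)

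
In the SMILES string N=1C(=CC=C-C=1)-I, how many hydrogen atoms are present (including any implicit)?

Hydrogens are implicit in SMILES; fill each atom to its normal valence:
  4 × C (aromatic): 1 H each → 4
  1 × C (aromatic): no H
  1 × I: no H
  1 × N (aromatic): no H
  Total hydrogens = 4.

4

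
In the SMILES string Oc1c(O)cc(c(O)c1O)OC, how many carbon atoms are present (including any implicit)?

The symbol for carbon appears 7 times in the SMILES. Lowercase c denotes aromatic carbon and counts toward C.

7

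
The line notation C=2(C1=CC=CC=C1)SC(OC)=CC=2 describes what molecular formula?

C11H10OS

Heavy atoms from the SMILES: 11 C, 1 O, 1 S.
Implicit hydrogens by atom environment:
  7 × C (aromatic): 1 H each → 7
  3 × C (aromatic): no H
  1 × C: 3 H
  1 × O: no H
  1 × S (aromatic): no H
  Total hydrogens = 10.
Molecular formula: C11H10OS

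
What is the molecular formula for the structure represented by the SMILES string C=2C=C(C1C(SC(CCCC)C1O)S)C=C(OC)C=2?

Heavy atoms from the SMILES: 15 C, 2 O, 2 S.
Implicit hydrogens by atom environment:
  4 × C: 1 H each → 4
  4 × C (aromatic): 1 H each → 4
  3 × C: 2 H each → 6
  2 × C: 3 H each → 6
  2 × C (aromatic): no H
  1 × O: 1 H
  1 × O: no H
  1 × S: 1 H
  1 × S: no H
  Total hydrogens = 22.
Molecular formula: C15H22O2S2

C15H22O2S2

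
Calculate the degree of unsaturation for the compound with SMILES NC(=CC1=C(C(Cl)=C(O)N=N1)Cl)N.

5

Molecular formula from the SMILES: C6H6Cl2N4O.
DoU = (2C + 2 + N − H − X)/2 = (2·6 + 2 + 4 − 6 − 2)/2 = 10/2 = 5.
(Structurally: 1 ring(s) + 4 π bond(s) = 5.)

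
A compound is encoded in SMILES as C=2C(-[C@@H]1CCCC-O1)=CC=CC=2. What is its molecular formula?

Heavy atoms from the SMILES: 11 C, 1 O.
Implicit hydrogens by atom environment:
  5 × C (aromatic): 1 H each → 5
  4 × C: 2 H each → 8
  1 × C: 1 H
  1 × C (aromatic): no H
  1 × O: no H
  Total hydrogens = 14.
Molecular formula: C11H14O

C11H14O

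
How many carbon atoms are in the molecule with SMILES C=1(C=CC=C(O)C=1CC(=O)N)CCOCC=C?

13

The symbol for carbon appears 13 times in the SMILES.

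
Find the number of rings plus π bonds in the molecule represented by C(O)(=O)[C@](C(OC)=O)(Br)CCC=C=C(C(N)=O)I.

Molecular formula from the SMILES: C10H11BrINO5.
DoU = (2C + 2 + N − H − X)/2 = (2·10 + 2 + 1 − 11 − 2)/2 = 10/2 = 5.
(Structurally: 0 ring(s) + 5 π bond(s) = 5.)

5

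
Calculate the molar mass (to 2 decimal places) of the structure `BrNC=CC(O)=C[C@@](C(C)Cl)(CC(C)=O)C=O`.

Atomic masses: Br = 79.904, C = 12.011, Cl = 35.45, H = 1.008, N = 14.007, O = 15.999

Molecular formula: C11H15BrClNO3.
M = 1×79.904 + 11×12.011 + 1×35.45 + 15×1.008 + 1×14.007 + 3×15.999 = 324.60 g/mol.

324.60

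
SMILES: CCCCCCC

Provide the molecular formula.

C7H16

Heavy atoms from the SMILES: 7 C.
Implicit hydrogens by atom environment:
  5 × C: 2 H each → 10
  2 × C: 3 H each → 6
  Total hydrogens = 16.
Molecular formula: C7H16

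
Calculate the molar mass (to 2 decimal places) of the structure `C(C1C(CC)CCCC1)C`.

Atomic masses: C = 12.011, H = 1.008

Molecular formula: C10H20.
M = 10×12.011 + 20×1.008 = 140.27 g/mol.

140.27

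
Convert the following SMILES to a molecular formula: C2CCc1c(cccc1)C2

Heavy atoms from the SMILES: 10 C.
Implicit hydrogens by atom environment:
  4 × C: 2 H each → 8
  4 × C (aromatic): 1 H each → 4
  2 × C (aromatic): no H
  Total hydrogens = 12.
Molecular formula: C10H12

C10H12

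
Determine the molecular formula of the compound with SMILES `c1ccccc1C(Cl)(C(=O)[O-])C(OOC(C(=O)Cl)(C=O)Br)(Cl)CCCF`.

C15H12BrCl3FO6-

Heavy atoms from the SMILES: 1 Br, 15 C, 3 Cl, 1 F, 6 O.
Implicit hydrogens by atom environment:
  5 × C (aromatic): 1 H each → 5
  5 × C: no H
  5 × O: no H
  3 × C: 2 H each → 6
  3 × Cl: no H
  1 × Br: no H
  1 × C: 1 H
  1 × C (aromatic): no H
  1 × F: no H
  1 × O (charge -1): no H
  Total hydrogens = 12.
Net charge -1.
Molecular formula: C15H12BrCl3FO6-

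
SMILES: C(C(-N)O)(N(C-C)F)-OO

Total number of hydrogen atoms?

11

Hydrogens are implicit in SMILES; fill each atom to its normal valence:
  2 × C: 1 H each → 2
  2 × O: 1 H each → 2
  1 × C: 3 H
  1 × C: 2 H
  1 × F: no H
  1 × N: 2 H
  1 × N: no H
  1 × O: no H
  Total hydrogens = 11.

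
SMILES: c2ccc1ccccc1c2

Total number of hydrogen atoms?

Hydrogens are implicit in SMILES; fill each atom to its normal valence:
  8 × C (aromatic): 1 H each → 8
  2 × C (aromatic): no H
  Total hydrogens = 8.

8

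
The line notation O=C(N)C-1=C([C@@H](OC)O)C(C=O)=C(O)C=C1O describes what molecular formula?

C10H11NO6

Heavy atoms from the SMILES: 10 C, 1 N, 6 O.
Implicit hydrogens by atom environment:
  5 × C (aromatic): no H
  3 × O: 1 H each → 3
  3 × O: no H
  2 × C: 1 H each → 2
  1 × C: 3 H
  1 × C (aromatic): 1 H
  1 × C: no H
  1 × N: 2 H
  Total hydrogens = 11.
Molecular formula: C10H11NO6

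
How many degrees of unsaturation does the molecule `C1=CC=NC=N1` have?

Molecular formula from the SMILES: C4H4N2.
DoU = (2C + 2 + N − H − X)/2 = (2·4 + 2 + 2 − 4 − 0)/2 = 8/2 = 4.
(Structurally: 1 ring(s) + 3 π bond(s) = 4.)

4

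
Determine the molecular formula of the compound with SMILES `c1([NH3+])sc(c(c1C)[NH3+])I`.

Heavy atoms from the SMILES: 5 C, 1 I, 2 N, 1 S.
Implicit hydrogens by atom environment:
  4 × C (aromatic): no H
  2 × N (charge +1): 3 H each → 6
  1 × C: 3 H
  1 × I: no H
  1 × S (aromatic): no H
  Total hydrogens = 9.
Net charge +2.
Molecular formula: [C5H9IN2S]2+

[C5H9IN2S]2+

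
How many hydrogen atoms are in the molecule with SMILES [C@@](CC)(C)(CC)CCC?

20

Hydrogens are implicit in SMILES; fill each atom to its normal valence:
  4 × C: 3 H each → 12
  4 × C: 2 H each → 8
  1 × C: no H
  Total hydrogens = 20.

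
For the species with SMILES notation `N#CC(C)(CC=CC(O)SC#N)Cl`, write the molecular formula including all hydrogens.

Heavy atoms from the SMILES: 8 C, 1 Cl, 2 N, 1 O, 1 S.
Implicit hydrogens by atom environment:
  3 × C: 1 H each → 3
  3 × C: no H
  2 × N: no H
  1 × C: 3 H
  1 × C: 2 H
  1 × Cl: no H
  1 × O: 1 H
  1 × S: no H
  Total hydrogens = 9.
Molecular formula: C8H9ClN2OS

C8H9ClN2OS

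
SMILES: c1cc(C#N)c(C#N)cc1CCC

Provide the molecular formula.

Heavy atoms from the SMILES: 11 C, 2 N.
Implicit hydrogens by atom environment:
  3 × C (aromatic): 1 H each → 3
  3 × C (aromatic): no H
  2 × C: 2 H each → 4
  2 × C: no H
  2 × N: no H
  1 × C: 3 H
  Total hydrogens = 10.
Molecular formula: C11H10N2

C11H10N2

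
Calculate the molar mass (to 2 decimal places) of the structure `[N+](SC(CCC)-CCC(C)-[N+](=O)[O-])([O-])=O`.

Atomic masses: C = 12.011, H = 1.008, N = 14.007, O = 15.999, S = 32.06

Molecular formula: C8H16N2O4S.
M = 8×12.011 + 16×1.008 + 2×14.007 + 4×15.999 + 1×32.06 = 236.29 g/mol.

236.29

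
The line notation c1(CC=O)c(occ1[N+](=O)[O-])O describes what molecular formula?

C6H5NO5

Heavy atoms from the SMILES: 6 C, 1 N, 5 O.
Implicit hydrogens by atom environment:
  3 × C (aromatic): no H
  2 × O: no H
  1 × C: 2 H
  1 × C (aromatic): 1 H
  1 × C: 1 H
  1 × N (charge +1): no H
  1 × O: 1 H
  1 × O (aromatic): no H
  1 × O (charge -1): no H
  Total hydrogens = 5.
Molecular formula: C6H5NO5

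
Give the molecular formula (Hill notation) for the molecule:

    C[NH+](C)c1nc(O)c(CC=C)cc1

Heavy atoms from the SMILES: 10 C, 2 N, 1 O.
Implicit hydrogens by atom environment:
  3 × C (aromatic): no H
  2 × C: 3 H each → 6
  2 × C: 2 H each → 4
  2 × C (aromatic): 1 H each → 2
  1 × C: 1 H
  1 × N (charge +1): 1 H
  1 × N (aromatic): no H
  1 × O: 1 H
  Total hydrogens = 15.
Net charge +1.
Molecular formula: C10H15N2O+

C10H15N2O+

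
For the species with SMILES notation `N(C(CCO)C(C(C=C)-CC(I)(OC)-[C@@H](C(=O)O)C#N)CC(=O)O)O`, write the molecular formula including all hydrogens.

Heavy atoms from the SMILES: 15 C, 1 I, 2 N, 7 O.
Implicit hydrogens by atom environment:
  5 × C: 2 H each → 10
  5 × C: 1 H each → 5
  4 × C: no H
  4 × O: 1 H each → 4
  3 × O: no H
  1 × C: 3 H
  1 × I: no H
  1 × N: 1 H
  1 × N: no H
  Total hydrogens = 23.
Molecular formula: C15H23IN2O7

C15H23IN2O7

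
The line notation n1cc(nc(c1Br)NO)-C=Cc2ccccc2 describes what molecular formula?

C12H10BrN3O

Heavy atoms from the SMILES: 1 Br, 12 C, 3 N, 1 O.
Implicit hydrogens by atom environment:
  6 × C (aromatic): 1 H each → 6
  4 × C (aromatic): no H
  2 × C: 1 H each → 2
  2 × N (aromatic): no H
  1 × Br: no H
  1 × N: 1 H
  1 × O: 1 H
  Total hydrogens = 10.
Molecular formula: C12H10BrN3O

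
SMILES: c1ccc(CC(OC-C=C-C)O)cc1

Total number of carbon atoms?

The symbol for carbon appears 12 times in the SMILES. Lowercase c denotes aromatic carbon and counts toward C.

12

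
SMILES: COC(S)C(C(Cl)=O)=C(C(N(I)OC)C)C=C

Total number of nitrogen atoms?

1

The symbol for nitrogen appears 1 time in the SMILES.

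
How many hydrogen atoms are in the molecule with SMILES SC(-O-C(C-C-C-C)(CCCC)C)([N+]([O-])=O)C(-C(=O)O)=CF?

Hydrogens are implicit in SMILES; fill each atom to its normal valence:
  6 × C: 2 H each → 12
  4 × C: no H
  3 × C: 3 H each → 9
  3 × O: no H
  1 × C: 1 H
  1 × F: no H
  1 × N (charge +1): no H
  1 × O: 1 H
  1 × O (charge -1): no H
  1 × S: 1 H
  Total hydrogens = 24.

24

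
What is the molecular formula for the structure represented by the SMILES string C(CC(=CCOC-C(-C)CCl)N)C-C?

C11H22ClNO

Heavy atoms from the SMILES: 11 C, 1 Cl, 1 N, 1 O.
Implicit hydrogens by atom environment:
  6 × C: 2 H each → 12
  2 × C: 3 H each → 6
  2 × C: 1 H each → 2
  1 × C: no H
  1 × Cl: no H
  1 × N: 2 H
  1 × O: no H
  Total hydrogens = 22.
Molecular formula: C11H22ClNO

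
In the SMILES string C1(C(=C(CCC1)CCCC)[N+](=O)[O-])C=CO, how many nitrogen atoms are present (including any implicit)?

The symbol for nitrogen appears 1 time in the SMILES.

1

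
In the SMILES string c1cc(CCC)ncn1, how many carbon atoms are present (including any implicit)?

The symbol for carbon appears 7 times in the SMILES. Lowercase c denotes aromatic carbon and counts toward C.

7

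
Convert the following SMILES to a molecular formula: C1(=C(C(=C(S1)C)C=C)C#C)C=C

Heavy atoms from the SMILES: 11 C, 1 S.
Implicit hydrogens by atom environment:
  4 × C (aromatic): no H
  3 × C: 1 H each → 3
  2 × C: 2 H each → 4
  1 × C: 3 H
  1 × C: no H
  1 × S (aromatic): no H
  Total hydrogens = 10.
Molecular formula: C11H10S

C11H10S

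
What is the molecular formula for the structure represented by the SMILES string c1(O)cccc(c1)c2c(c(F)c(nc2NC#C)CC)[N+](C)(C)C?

Heavy atoms from the SMILES: 18 C, 1 F, 3 N, 1 O.
Implicit hydrogens by atom environment:
  7 × C (aromatic): no H
  4 × C: 3 H each → 12
  4 × C (aromatic): 1 H each → 4
  1 × C: 2 H
  1 × C: 1 H
  1 × C: no H
  1 × F: no H
  1 × N: 1 H
  1 × N (aromatic): no H
  1 × N (charge +1): no H
  1 × O: 1 H
  Total hydrogens = 21.
Net charge +1.
Molecular formula: C18H21FN3O+

C18H21FN3O+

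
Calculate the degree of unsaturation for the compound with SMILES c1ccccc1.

4

Molecular formula from the SMILES: C6H6.
DoU = (2C + 2 + N − H − X)/2 = (2·6 + 2 + 0 − 6 − 0)/2 = 8/2 = 4.
(Structurally: 1 ring(s) + 3 π bond(s) = 4.)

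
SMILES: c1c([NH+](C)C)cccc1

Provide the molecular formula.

Heavy atoms from the SMILES: 8 C, 1 N.
Implicit hydrogens by atom environment:
  5 × C (aromatic): 1 H each → 5
  2 × C: 3 H each → 6
  1 × C (aromatic): no H
  1 × N (charge +1): 1 H
  Total hydrogens = 12.
Net charge +1.
Molecular formula: C8H12N+

C8H12N+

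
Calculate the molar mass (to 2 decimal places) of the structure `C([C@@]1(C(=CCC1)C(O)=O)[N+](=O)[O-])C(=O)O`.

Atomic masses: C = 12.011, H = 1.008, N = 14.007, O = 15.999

Molecular formula: C8H9NO6.
M = 8×12.011 + 9×1.008 + 1×14.007 + 6×15.999 = 215.16 g/mol.

215.16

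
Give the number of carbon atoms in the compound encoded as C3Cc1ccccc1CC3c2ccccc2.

16

The symbol for carbon appears 16 times in the SMILES. Lowercase c denotes aromatic carbon and counts toward C.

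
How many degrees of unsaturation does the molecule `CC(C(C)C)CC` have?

Molecular formula from the SMILES: C7H16.
DoU = (2C + 2 + N − H − X)/2 = (2·7 + 2 + 0 − 16 − 0)/2 = 0/2 = 0.
(Structurally: 0 ring(s) + 0 π bond(s) = 0.)

0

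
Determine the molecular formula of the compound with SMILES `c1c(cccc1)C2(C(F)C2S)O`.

Heavy atoms from the SMILES: 9 C, 1 F, 1 O, 1 S.
Implicit hydrogens by atom environment:
  5 × C (aromatic): 1 H each → 5
  2 × C: 1 H each → 2
  1 × C: no H
  1 × C (aromatic): no H
  1 × F: no H
  1 × O: 1 H
  1 × S: 1 H
  Total hydrogens = 9.
Molecular formula: C9H9FOS

C9H9FOS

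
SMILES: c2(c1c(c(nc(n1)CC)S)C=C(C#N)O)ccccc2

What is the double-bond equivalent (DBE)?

Molecular formula from the SMILES: C15H13N3OS.
DoU = (2C + 2 + N − H − X)/2 = (2·15 + 2 + 3 − 13 − 0)/2 = 22/2 = 11.
(Structurally: 2 ring(s) + 9 π bond(s) = 11.)

11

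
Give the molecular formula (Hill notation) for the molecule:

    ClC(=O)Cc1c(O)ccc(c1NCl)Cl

C8H6Cl3NO2

Heavy atoms from the SMILES: 8 C, 3 Cl, 1 N, 2 O.
Implicit hydrogens by atom environment:
  4 × C (aromatic): no H
  3 × Cl: no H
  2 × C (aromatic): 1 H each → 2
  1 × C: 2 H
  1 × C: no H
  1 × N: 1 H
  1 × O: 1 H
  1 × O: no H
  Total hydrogens = 6.
Molecular formula: C8H6Cl3NO2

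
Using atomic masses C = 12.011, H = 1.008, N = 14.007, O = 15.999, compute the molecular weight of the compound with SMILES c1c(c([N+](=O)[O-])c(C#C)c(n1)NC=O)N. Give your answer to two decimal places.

206.16

Molecular formula: C8H6N4O3.
M = 8×12.011 + 6×1.008 + 4×14.007 + 3×15.999 = 206.16 g/mol.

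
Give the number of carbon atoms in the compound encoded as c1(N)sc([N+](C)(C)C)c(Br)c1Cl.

7

The symbol for carbon appears 7 times in the SMILES. Lowercase c denotes aromatic carbon and counts toward C.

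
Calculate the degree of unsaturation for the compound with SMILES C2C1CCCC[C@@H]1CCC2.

Molecular formula from the SMILES: C10H18.
DoU = (2C + 2 + N − H − X)/2 = (2·10 + 2 + 0 − 18 − 0)/2 = 4/2 = 2.
(Structurally: 2 ring(s) + 0 π bond(s) = 2.)

2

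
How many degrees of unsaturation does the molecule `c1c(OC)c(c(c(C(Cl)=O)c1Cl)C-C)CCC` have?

5

Molecular formula from the SMILES: C13H16Cl2O2.
DoU = (2C + 2 + N − H − X)/2 = (2·13 + 2 + 0 − 16 − 2)/2 = 10/2 = 5.
(Structurally: 1 ring(s) + 4 π bond(s) = 5.)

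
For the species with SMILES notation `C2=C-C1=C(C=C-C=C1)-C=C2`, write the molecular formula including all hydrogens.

Heavy atoms from the SMILES: 10 C.
Implicit hydrogens by atom environment:
  8 × C (aromatic): 1 H each → 8
  2 × C (aromatic): no H
  Total hydrogens = 8.
Molecular formula: C10H8

C10H8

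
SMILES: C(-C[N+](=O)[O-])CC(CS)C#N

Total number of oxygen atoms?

2

The symbol for oxygen appears 2 times in the SMILES.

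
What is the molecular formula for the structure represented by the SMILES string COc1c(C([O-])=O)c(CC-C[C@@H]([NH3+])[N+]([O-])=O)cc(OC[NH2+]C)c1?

Heavy atoms from the SMILES: 14 C, 3 N, 6 O.
Implicit hydrogens by atom environment:
  4 × C: 2 H each → 8
  4 × C (aromatic): no H
  4 × O: no H
  2 × C: 3 H each → 6
  2 × C (aromatic): 1 H each → 2
  2 × O (charge -1): no H
  1 × C: 1 H
  1 × C: no H
  1 × N (charge +1): 3 H
  1 × N (charge +1): 2 H
  1 × N (charge +1): no H
  Total hydrogens = 22.
Net charge +1.
Molecular formula: C14H22N3O6+

C14H22N3O6+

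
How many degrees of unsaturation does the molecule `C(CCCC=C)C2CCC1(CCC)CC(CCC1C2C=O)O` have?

4

Molecular formula from the SMILES: C20H34O2.
DoU = (2C + 2 + N − H − X)/2 = (2·20 + 2 + 0 − 34 − 0)/2 = 8/2 = 4.
(Structurally: 2 ring(s) + 2 π bond(s) = 4.)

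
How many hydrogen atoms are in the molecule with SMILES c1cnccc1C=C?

7

Hydrogens are implicit in SMILES; fill each atom to its normal valence:
  4 × C (aromatic): 1 H each → 4
  1 × C: 2 H
  1 × C: 1 H
  1 × C (aromatic): no H
  1 × N (aromatic): no H
  Total hydrogens = 7.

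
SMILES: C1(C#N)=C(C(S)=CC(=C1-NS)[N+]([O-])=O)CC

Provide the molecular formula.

C9H9N3O2S2

Heavy atoms from the SMILES: 9 C, 3 N, 2 O, 2 S.
Implicit hydrogens by atom environment:
  5 × C (aromatic): no H
  2 × S: 1 H each → 2
  1 × C: 3 H
  1 × C: 2 H
  1 × C (aromatic): 1 H
  1 × C: no H
  1 × N: 1 H
  1 × N: no H
  1 × N (charge +1): no H
  1 × O: no H
  1 × O (charge -1): no H
  Total hydrogens = 9.
Molecular formula: C9H9N3O2S2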